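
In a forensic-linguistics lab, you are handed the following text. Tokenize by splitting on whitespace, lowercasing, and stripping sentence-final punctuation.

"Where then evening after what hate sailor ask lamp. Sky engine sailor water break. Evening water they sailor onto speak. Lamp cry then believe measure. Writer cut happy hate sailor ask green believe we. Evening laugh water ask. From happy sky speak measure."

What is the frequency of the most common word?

Frequencies: sailor:4, evening:3, ask:3, water:3, then:2, hate:2, lamp:2, sky:2, speak:2, believe:2, measure:2, happy:2, where:1, after:1, what:1, engine:1, break:1, they:1, onto:1, cry:1, … (6 more, each freq 1)
Most common: 'sailor' with frequency 4.

4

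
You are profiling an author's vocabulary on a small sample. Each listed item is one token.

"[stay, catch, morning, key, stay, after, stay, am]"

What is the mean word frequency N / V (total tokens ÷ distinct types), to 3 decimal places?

N = 8 tokens, V = 6 types.
Mean frequency = N / V = 8 / 6 = 1.333

1.333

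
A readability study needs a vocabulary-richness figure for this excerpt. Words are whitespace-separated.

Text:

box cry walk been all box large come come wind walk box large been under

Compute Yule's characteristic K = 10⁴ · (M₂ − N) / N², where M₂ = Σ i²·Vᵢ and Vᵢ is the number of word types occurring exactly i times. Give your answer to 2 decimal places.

Frequencies: box:3, walk:2, been:2, large:2, come:2, cry:1, all:1, wind:1, under:1
N = 15. Frequency spectrum: V_1=4, V_2=4, V_3=1
M₂ = 1²·4 + 2²·4 + 3²·1 = 29
K = 10000 × (29 − 15) / 15² = 622.22

622.22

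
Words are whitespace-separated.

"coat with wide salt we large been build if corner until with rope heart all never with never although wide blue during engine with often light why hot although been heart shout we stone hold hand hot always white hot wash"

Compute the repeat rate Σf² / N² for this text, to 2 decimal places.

0.04

Frequencies: with:4, hot:3, wide:2, we:2, been:2, heart:2, never:2, although:2, coat:1, salt:1, large:1, build:1, if:1, corner:1, until:1, rope:1, all:1, blue:1, during:1, engine:1, … (10 more, each freq 1)
Σf² = 71; N² = 1681
Repeat rate = 71 / 1681 = 0.04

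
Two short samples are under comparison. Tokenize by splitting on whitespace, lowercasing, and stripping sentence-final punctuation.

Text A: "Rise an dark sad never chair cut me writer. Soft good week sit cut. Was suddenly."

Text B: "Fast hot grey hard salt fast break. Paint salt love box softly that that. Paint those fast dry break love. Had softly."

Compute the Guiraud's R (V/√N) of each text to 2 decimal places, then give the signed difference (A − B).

0.77

A: V=15, N=16, R=3.75
B: V=14, N=22, R=2.98
Difference = 3.75 − 2.98 = 0.77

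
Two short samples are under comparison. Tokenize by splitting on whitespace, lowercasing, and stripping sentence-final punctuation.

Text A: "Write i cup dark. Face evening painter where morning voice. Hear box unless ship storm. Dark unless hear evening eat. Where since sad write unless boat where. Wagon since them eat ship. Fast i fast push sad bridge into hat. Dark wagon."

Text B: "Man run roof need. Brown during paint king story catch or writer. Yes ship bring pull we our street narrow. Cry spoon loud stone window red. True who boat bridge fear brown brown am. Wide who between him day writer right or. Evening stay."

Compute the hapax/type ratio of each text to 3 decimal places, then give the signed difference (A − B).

A: hapax=13, V=26, ratio=0.500
B: hapax=35, V=39, ratio=0.897
Difference = 0.500 − 0.897 = -0.397

-0.397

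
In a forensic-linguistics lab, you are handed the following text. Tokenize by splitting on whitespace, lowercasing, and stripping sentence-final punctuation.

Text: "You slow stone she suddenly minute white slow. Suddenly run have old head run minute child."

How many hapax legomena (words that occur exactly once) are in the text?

Frequencies: slow:2, suddenly:2, minute:2, run:2, you:1, stone:1, she:1, white:1, have:1, old:1, head:1, child:1
Hapax (freq=1): child, have, head, old, she, stone, white, you

8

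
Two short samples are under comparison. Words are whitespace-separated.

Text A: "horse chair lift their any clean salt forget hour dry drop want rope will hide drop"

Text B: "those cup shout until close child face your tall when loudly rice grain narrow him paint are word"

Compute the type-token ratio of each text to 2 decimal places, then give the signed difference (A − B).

-0.06

TTR(A) = 15/16 = 0.94
TTR(B) = 18/18 = 1.00
Difference = 0.94 − 1.00 = -0.06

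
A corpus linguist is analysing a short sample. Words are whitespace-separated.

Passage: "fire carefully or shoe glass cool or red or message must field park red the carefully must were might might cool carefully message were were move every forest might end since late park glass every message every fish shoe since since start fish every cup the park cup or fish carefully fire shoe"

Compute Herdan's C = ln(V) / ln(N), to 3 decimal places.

0.790

N = 53, V = 23.
ln(V) = 3.135494, ln(N) = 3.970292
C = 3.135494 / 3.970292 = 0.790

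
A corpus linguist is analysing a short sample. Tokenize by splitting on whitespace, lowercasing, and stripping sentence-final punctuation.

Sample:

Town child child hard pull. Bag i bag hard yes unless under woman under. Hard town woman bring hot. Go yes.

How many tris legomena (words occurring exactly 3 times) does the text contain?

Frequencies: hard:3, town:2, child:2, bag:2, yes:2, under:2, woman:2, pull:1, i:1, unless:1, bring:1, hot:1, go:1
Words with frequency 3: hard

1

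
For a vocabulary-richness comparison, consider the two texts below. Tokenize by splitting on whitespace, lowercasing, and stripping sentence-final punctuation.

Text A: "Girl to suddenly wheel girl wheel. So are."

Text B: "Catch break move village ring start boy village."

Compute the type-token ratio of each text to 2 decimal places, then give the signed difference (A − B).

TTR(A) = 6/8 = 0.75
TTR(B) = 7/8 = 0.88
Difference = 0.75 − 0.88 = -0.13

-0.13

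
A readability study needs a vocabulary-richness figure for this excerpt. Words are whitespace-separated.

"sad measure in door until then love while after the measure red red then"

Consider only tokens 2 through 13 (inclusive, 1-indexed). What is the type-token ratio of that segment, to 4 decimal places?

0.8333

Segment tokens 2–13: measure, in, door, until, then, love, while, after, the, measure, red, red
Segment N = 12, segment V = 10.
TTR = 10 / 12 = 0.8333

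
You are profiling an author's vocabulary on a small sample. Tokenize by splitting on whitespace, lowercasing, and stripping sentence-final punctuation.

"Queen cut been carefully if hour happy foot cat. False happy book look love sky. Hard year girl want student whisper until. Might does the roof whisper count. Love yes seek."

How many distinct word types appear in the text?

28

Distinct types: {been, book, carefully, cat, count, cut, does, false, foot, girl, happy, hard, hour, if, look, love, might, queen, roof, seek, sky, student, the, until, want, whisper, year, yes}
V = 28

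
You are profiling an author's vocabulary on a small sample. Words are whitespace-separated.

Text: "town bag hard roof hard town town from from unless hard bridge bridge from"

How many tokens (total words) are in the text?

Tokens: town, bag, hard, roof, hard, town, town, from, from, unless, hard, bridge, bridge, from
N = 14

14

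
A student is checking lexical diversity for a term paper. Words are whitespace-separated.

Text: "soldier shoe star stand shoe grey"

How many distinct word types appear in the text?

5

Distinct types: {grey, shoe, soldier, stand, star}
V = 5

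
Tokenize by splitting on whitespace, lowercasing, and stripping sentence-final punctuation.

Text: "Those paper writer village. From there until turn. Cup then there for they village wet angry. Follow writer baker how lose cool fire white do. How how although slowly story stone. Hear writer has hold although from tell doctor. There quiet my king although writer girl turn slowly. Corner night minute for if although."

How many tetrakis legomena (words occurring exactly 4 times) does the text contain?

2

Frequencies: writer:4, although:4, there:3, how:3, village:2, from:2, turn:2, for:2, slowly:2, those:1, paper:1, until:1, cup:1, then:1, they:1, wet:1, angry:1, follow:1, baker:1, lose:1, … (19 more, each freq 1)
Words with frequency 4: although, writer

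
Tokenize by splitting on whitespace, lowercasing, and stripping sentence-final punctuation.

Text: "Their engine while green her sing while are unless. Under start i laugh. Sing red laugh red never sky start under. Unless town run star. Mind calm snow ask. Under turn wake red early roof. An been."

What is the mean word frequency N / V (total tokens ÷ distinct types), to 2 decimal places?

1.32

N = 37 tokens, V = 28 types.
Mean frequency = N / V = 37 / 28 = 1.32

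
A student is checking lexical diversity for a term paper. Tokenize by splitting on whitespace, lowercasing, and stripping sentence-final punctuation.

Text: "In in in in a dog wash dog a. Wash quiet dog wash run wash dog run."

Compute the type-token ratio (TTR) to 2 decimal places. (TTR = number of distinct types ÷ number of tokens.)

N = 17 tokens, V = 6 types.
TTR = V / N = 6 / 17 = 0.35

0.35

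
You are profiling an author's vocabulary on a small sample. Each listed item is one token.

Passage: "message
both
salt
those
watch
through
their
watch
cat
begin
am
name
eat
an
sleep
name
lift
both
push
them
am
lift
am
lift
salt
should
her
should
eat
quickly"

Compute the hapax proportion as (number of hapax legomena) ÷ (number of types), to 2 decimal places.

Frequencies: am:3, lift:3, both:2, salt:2, watch:2, name:2, eat:2, should:2, message:1, those:1, through:1, their:1, cat:1, begin:1, an:1, sleep:1, push:1, them:1, her:1, quickly:1
Hapax count = 12; type count = 20.
Ratio = 12 / 20 = 0.60

0.60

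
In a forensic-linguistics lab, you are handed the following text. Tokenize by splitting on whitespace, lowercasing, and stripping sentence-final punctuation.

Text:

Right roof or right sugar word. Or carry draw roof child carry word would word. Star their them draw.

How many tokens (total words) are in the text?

Tokens: right, roof, or, right, sugar, word, or, carry, draw, roof, child, carry, word, would, word, star, their, them, draw
N = 19

19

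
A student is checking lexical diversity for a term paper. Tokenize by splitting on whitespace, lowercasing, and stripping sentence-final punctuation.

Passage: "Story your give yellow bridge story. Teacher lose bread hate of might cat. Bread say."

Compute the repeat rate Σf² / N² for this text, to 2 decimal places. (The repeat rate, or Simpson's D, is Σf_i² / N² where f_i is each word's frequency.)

0.08

Frequencies: story:2, bread:2, your:1, give:1, yellow:1, bridge:1, teacher:1, lose:1, hate:1, of:1, might:1, cat:1, say:1
Σf² = 19; N² = 225
Repeat rate = 19 / 225 = 0.08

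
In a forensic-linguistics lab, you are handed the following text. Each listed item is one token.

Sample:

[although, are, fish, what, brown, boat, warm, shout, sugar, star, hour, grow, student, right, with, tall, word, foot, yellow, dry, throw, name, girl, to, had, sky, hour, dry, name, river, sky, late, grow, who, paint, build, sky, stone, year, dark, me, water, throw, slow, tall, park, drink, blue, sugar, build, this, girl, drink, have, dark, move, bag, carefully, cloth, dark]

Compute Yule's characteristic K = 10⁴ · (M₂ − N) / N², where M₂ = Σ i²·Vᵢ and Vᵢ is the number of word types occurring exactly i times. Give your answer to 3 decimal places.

88.889

Frequencies: sky:3, dark:3, sugar:2, hour:2, grow:2, tall:2, dry:2, throw:2, name:2, girl:2, build:2, drink:2, although:1, are:1, fish:1, what:1, brown:1, boat:1, warm:1, shout:1, … (26 more, each freq 1)
N = 60. Frequency spectrum: V_1=34, V_2=10, V_3=2
M₂ = 1²·34 + 2²·10 + 3²·2 = 92
K = 10000 × (92 − 60) / 60² = 88.889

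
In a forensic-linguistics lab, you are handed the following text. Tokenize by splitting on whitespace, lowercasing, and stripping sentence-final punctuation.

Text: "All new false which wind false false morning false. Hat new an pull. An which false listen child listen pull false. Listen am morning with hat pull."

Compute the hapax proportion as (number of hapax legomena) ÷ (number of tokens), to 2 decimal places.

0.19

Frequencies: false:6, pull:3, listen:3, new:2, which:2, morning:2, hat:2, an:2, all:1, wind:1, child:1, am:1, with:1
Hapax count = 5; token count = 27.
Ratio = 5 / 27 = 0.19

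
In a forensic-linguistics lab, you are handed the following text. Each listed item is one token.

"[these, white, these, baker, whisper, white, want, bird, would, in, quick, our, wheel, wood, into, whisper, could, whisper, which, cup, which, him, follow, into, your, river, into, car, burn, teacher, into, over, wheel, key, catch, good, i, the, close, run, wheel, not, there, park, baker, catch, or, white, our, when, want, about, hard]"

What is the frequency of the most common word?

Frequencies: into:4, white:3, whisper:3, wheel:3, these:2, baker:2, want:2, our:2, which:2, catch:2, bird:1, would:1, in:1, quick:1, wood:1, could:1, cup:1, him:1, follow:1, your:1, … (18 more, each freq 1)
Most common: 'into' with frequency 4.

4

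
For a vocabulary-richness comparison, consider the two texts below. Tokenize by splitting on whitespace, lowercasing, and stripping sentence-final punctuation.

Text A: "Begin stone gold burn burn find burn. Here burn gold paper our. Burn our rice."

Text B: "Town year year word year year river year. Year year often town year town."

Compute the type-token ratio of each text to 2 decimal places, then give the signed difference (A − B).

0.24

TTR(A) = 9/15 = 0.60
TTR(B) = 5/14 = 0.36
Difference = 0.60 − 0.36 = 0.24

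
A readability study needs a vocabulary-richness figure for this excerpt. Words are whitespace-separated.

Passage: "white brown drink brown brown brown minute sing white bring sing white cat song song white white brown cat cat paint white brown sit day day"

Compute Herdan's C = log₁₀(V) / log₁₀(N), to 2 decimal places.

0.74

N = 26, V = 11.
log₁₀(V) = 1.041393, log₁₀(N) = 1.414973
C = 1.041393 / 1.414973 = 0.74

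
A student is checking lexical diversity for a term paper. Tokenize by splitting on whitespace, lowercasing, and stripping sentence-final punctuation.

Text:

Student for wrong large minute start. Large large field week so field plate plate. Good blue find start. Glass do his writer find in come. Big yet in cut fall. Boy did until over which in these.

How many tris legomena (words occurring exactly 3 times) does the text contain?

Frequencies: large:3, in:3, start:2, field:2, plate:2, find:2, student:1, for:1, wrong:1, minute:1, week:1, so:1, good:1, blue:1, glass:1, do:1, his:1, writer:1, come:1, big:1, … (9 more, each freq 1)
Words with frequency 3: in, large

2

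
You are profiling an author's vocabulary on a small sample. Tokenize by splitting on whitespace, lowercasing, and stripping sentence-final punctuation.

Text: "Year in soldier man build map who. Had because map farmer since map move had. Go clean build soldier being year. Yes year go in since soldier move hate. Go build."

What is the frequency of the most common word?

Frequencies: year:3, soldier:3, build:3, map:3, go:3, in:2, had:2, since:2, move:2, man:1, who:1, because:1, farmer:1, clean:1, being:1, yes:1, hate:1
Most common: 'year' with frequency 3.

3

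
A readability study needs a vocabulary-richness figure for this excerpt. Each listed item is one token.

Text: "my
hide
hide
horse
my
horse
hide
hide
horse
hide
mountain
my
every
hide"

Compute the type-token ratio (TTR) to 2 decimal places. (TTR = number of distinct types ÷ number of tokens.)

N = 14 tokens, V = 5 types.
TTR = V / N = 5 / 14 = 0.36

0.36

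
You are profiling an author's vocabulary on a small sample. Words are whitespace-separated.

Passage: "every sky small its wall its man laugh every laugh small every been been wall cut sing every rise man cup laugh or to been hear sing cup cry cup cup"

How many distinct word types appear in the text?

Distinct types: {been, cry, cup, cut, every, hear, its, laugh, man, or, rise, sing, sky, small, to, wall}
V = 16

16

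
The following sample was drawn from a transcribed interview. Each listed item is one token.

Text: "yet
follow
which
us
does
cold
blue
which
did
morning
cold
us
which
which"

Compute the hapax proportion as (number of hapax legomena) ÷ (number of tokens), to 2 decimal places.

Frequencies: which:4, us:2, cold:2, yet:1, follow:1, does:1, blue:1, did:1, morning:1
Hapax count = 6; token count = 14.
Ratio = 6 / 14 = 0.43

0.43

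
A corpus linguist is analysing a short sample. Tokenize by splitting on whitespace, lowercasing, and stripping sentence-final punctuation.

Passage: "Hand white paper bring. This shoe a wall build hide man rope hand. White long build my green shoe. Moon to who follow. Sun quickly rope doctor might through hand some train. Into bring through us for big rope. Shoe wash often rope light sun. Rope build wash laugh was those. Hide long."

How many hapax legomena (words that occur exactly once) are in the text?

Frequencies: rope:5, hand:3, shoe:3, build:3, white:2, bring:2, hide:2, long:2, sun:2, through:2, wash:2, paper:1, this:1, a:1, wall:1, man:1, my:1, green:1, moon:1, to:1, … (16 more, each freq 1)
Hapax (freq=1): a, big, doctor, follow, for, green, into, laugh, light, man, might, moon, my, often, paper, quickly, some, this, those, to, train, us, wall, was, who

25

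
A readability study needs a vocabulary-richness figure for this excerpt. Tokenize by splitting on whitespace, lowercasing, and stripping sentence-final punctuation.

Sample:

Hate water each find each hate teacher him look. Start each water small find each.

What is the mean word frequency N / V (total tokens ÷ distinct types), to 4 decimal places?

1.6667

N = 15 tokens, V = 9 types.
Mean frequency = N / V = 15 / 9 = 1.6667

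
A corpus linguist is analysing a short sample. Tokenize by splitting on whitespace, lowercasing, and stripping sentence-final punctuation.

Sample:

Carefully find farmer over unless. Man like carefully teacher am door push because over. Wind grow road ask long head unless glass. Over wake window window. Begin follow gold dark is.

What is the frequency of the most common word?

Frequencies: over:3, carefully:2, unless:2, window:2, find:1, farmer:1, man:1, like:1, teacher:1, am:1, door:1, push:1, because:1, wind:1, grow:1, road:1, ask:1, long:1, head:1, glass:1, … (6 more, each freq 1)
Most common: 'over' with frequency 3.

3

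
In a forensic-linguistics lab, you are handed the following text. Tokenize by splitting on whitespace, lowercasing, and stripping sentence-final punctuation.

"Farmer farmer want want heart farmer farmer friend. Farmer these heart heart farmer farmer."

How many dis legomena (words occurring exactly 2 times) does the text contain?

1

Frequencies: farmer:7, heart:3, want:2, friend:1, these:1
Words with frequency 2: want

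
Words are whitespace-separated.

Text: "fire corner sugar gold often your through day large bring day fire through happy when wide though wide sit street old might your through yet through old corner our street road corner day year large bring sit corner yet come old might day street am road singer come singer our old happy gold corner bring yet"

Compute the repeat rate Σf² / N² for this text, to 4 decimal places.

Frequencies: corner:5, through:4, day:4, old:4, bring:3, street:3, yet:3, fire:2, gold:2, your:2, large:2, happy:2, wide:2, sit:2, might:2, our:2, road:2, come:2, singer:2, sugar:1, … (5 more, each freq 1)
Σf² = 154; N² = 3136
Repeat rate = 154 / 3136 = 0.0491

0.0491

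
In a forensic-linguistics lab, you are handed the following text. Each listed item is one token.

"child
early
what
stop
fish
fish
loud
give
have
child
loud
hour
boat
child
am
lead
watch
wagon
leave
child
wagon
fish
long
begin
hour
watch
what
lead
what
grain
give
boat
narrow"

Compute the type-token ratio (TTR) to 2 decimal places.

0.58

N = 33 tokens, V = 19 types.
TTR = V / N = 19 / 33 = 0.58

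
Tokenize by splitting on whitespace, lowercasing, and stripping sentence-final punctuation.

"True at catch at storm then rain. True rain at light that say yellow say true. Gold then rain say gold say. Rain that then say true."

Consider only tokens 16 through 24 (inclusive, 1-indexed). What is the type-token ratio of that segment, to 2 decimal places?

Segment tokens 16–24: true, gold, then, rain, say, gold, say, rain, that
Segment N = 9, segment V = 6.
TTR = 6 / 9 = 0.67

0.67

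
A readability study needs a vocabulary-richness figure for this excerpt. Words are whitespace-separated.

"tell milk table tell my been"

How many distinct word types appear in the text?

5

Distinct types: {been, milk, my, table, tell}
V = 5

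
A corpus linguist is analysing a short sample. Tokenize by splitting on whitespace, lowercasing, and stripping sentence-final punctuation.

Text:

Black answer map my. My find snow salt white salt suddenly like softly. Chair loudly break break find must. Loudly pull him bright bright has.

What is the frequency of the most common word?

Frequencies: my:2, find:2, salt:2, loudly:2, break:2, bright:2, black:1, answer:1, map:1, snow:1, white:1, suddenly:1, like:1, softly:1, chair:1, must:1, pull:1, him:1, has:1
Most common: 'my' with frequency 2.

2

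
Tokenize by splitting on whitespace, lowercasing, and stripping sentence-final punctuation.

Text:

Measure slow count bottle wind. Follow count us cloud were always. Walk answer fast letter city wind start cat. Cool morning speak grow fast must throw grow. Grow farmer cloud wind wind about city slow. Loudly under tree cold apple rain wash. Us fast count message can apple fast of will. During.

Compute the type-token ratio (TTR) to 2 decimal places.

0.71

N = 52 tokens, V = 37 types.
TTR = V / N = 37 / 52 = 0.71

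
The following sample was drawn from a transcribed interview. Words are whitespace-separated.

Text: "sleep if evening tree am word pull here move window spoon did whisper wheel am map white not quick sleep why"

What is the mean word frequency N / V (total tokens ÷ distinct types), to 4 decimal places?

1.1053

N = 21 tokens, V = 19 types.
Mean frequency = N / V = 21 / 19 = 1.1053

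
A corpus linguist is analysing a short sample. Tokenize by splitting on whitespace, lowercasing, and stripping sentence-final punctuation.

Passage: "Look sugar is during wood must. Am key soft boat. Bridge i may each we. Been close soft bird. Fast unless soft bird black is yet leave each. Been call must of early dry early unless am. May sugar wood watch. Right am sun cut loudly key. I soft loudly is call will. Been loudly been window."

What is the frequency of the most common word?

4

Frequencies: soft:4, been:4, is:3, am:3, loudly:3, sugar:2, wood:2, must:2, key:2, i:2, may:2, each:2, bird:2, unless:2, call:2, early:2, look:1, during:1, boat:1, bridge:1, … (14 more, each freq 1)
Most common: 'soft' with frequency 4.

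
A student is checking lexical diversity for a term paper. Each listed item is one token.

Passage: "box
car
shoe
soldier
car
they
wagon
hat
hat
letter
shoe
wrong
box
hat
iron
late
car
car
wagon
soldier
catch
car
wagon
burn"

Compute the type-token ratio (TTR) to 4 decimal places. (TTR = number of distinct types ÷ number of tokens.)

0.5417

N = 24 tokens, V = 13 types.
TTR = V / N = 13 / 24 = 0.5417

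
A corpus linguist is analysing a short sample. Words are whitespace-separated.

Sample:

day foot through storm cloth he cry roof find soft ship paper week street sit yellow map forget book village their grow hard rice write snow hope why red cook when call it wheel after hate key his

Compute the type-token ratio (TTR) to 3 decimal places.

1.000

N = 38 tokens, V = 38 types.
TTR = V / N = 38 / 38 = 1.000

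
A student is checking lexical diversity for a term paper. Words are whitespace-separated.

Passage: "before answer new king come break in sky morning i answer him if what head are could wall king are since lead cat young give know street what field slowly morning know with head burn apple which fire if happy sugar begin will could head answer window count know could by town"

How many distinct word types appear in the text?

Distinct types: {answer, apple, are, before, begin, break, burn, by, cat, come, could, count, field, fire, give, happy, head, him, i, if, in, king, know, lead, morning, new, since, sky, slowly, street, sugar, town, wall, what, which, will, window, with, young}
V = 39

39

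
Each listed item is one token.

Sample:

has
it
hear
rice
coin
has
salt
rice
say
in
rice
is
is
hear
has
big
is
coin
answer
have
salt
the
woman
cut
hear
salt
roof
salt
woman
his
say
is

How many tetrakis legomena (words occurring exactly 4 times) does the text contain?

2

Frequencies: salt:4, is:4, has:3, hear:3, rice:3, coin:2, say:2, woman:2, it:1, in:1, big:1, answer:1, have:1, the:1, cut:1, roof:1, his:1
Words with frequency 4: is, salt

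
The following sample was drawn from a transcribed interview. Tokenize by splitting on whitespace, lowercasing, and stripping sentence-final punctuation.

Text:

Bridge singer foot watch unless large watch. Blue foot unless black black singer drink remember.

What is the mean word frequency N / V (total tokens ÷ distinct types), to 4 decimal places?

N = 15 tokens, V = 10 types.
Mean frequency = N / V = 15 / 10 = 1.5000

1.5000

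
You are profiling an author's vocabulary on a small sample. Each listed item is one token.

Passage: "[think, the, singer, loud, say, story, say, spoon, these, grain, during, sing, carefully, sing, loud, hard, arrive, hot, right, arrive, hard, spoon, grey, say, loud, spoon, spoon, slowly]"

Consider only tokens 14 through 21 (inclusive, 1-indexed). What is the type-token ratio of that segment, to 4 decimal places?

Segment tokens 14–21: sing, loud, hard, arrive, hot, right, arrive, hard
Segment N = 8, segment V = 6.
TTR = 6 / 8 = 0.7500

0.7500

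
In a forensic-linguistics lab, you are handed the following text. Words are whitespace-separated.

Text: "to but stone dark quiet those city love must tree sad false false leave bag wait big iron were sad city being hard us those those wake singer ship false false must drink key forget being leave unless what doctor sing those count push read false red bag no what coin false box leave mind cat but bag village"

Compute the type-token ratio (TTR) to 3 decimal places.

0.695

N = 59 tokens, V = 41 types.
TTR = V / N = 41 / 59 = 0.695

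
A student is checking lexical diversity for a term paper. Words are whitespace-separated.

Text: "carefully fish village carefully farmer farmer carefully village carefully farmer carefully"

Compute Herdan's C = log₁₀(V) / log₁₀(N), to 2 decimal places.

N = 11, V = 4.
log₁₀(V) = 0.602060, log₁₀(N) = 1.041393
C = 0.602060 / 1.041393 = 0.58

0.58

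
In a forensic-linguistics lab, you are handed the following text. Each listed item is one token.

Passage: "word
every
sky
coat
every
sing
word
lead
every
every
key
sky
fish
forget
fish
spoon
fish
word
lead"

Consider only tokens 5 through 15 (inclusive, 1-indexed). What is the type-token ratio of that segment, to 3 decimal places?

Segment tokens 5–15: every, sing, word, lead, every, every, key, sky, fish, forget, fish
Segment N = 11, segment V = 8.
TTR = 8 / 11 = 0.727

0.727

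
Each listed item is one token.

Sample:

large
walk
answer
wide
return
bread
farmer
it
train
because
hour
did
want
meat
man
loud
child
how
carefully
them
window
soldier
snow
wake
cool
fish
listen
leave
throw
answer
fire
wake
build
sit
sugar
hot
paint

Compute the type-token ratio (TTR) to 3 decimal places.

0.946

N = 37 tokens, V = 35 types.
TTR = V / N = 35 / 37 = 0.946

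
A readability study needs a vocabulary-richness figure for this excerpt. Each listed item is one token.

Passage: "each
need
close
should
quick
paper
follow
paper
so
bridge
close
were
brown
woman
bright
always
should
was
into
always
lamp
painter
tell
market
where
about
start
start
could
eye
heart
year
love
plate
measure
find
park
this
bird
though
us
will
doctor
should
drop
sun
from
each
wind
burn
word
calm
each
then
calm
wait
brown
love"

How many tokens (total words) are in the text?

58

Tokens: each, need, close, should, quick, paper, follow, paper, so, bridge, close, were, brown, woman, bright, always, should, was, into, always, lamp, painter, tell, market, where, about, start, start, could, eye, heart, year, love, plate, measure, find, park, this, bird, though, us, will, doctor, should, drop, sun, from, each, wind, burn, word, calm, each, then, calm, wait, brown, love
N = 58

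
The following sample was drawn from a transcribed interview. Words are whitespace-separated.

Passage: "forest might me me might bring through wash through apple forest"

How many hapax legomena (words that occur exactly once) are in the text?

3

Frequencies: forest:2, might:2, me:2, through:2, bring:1, wash:1, apple:1
Hapax (freq=1): apple, bring, wash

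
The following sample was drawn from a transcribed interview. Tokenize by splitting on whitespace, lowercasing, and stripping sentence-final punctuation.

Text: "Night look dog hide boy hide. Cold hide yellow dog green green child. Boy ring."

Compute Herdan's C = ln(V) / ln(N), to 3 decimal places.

0.850

N = 15, V = 10.
ln(V) = 2.302585, ln(N) = 2.708050
C = 2.302585 / 2.708050 = 0.850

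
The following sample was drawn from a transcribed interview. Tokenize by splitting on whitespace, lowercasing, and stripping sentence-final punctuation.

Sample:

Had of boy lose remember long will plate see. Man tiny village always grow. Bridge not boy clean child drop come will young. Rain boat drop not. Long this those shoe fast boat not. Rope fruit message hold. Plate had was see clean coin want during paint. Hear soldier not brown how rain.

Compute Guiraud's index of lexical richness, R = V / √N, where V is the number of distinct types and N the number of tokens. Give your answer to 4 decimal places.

5.4944

N = 53, V = 40.
√N = 7.280110
R = 40 / 7.280110 = 5.4944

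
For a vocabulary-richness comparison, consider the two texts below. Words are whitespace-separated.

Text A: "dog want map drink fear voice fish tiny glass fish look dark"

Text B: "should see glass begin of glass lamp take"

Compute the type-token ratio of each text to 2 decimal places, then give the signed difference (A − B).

0.04

TTR(A) = 11/12 = 0.92
TTR(B) = 7/8 = 0.88
Difference = 0.92 − 0.88 = 0.04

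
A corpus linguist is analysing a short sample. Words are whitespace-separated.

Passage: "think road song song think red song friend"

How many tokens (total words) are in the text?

Tokens: think, road, song, song, think, red, song, friend
N = 8

8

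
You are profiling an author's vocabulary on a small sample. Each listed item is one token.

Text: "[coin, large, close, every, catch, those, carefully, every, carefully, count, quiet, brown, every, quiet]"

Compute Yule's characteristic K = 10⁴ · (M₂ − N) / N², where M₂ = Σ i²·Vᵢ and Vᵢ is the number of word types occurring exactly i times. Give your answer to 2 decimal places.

Frequencies: every:3, carefully:2, quiet:2, coin:1, large:1, close:1, catch:1, those:1, count:1, brown:1
N = 14. Frequency spectrum: V_1=7, V_2=2, V_3=1
M₂ = 1²·7 + 2²·2 + 3²·1 = 24
K = 10000 × (24 − 14) / 14² = 510.20

510.20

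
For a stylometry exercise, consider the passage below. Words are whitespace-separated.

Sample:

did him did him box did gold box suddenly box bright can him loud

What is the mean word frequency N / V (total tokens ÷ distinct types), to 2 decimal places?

1.75

N = 14 tokens, V = 8 types.
Mean frequency = N / V = 14 / 8 = 1.75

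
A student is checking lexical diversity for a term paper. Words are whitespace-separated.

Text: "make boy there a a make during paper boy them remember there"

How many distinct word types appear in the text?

Distinct types: {a, boy, during, make, paper, remember, them, there}
V = 8

8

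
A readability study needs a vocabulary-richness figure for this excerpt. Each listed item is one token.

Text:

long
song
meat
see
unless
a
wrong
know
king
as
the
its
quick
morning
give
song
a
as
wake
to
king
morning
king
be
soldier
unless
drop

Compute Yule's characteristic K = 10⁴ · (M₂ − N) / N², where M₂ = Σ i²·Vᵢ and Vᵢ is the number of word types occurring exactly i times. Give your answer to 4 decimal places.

Frequencies: king:3, song:2, unless:2, a:2, as:2, morning:2, long:1, meat:1, see:1, wrong:1, know:1, the:1, its:1, quick:1, give:1, wake:1, to:1, be:1, soldier:1, drop:1
N = 27. Frequency spectrum: V_1=14, V_2=5, V_3=1
M₂ = 1²·14 + 2²·5 + 3²·1 = 43
K = 10000 × (43 − 27) / 27² = 219.4787

219.4787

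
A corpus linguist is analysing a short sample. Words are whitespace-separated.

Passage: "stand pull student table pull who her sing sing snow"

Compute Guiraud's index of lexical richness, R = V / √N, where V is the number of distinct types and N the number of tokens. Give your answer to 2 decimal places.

2.53

N = 10, V = 8.
√N = 3.162278
R = 8 / 3.162278 = 2.53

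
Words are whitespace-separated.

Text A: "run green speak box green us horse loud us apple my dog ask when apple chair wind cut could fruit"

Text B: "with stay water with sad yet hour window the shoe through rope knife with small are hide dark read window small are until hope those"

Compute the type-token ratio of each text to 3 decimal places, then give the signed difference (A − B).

TTR(A) = 17/20 = 0.850
TTR(B) = 20/25 = 0.800
Difference = 0.850 − 0.800 = 0.050

0.050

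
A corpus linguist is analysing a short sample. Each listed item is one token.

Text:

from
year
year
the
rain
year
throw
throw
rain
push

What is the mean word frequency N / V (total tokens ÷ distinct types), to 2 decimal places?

1.67

N = 10 tokens, V = 6 types.
Mean frequency = N / V = 10 / 6 = 1.67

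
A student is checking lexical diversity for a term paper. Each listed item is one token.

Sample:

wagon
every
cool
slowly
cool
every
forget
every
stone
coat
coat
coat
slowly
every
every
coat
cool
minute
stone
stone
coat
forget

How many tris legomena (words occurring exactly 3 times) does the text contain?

Frequencies: every:5, coat:5, cool:3, stone:3, slowly:2, forget:2, wagon:1, minute:1
Words with frequency 3: cool, stone

2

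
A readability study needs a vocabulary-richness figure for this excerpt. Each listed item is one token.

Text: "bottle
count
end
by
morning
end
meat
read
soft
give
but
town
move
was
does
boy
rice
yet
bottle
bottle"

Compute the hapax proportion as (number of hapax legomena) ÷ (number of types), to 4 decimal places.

Frequencies: bottle:3, end:2, count:1, by:1, morning:1, meat:1, read:1, soft:1, give:1, but:1, town:1, move:1, was:1, does:1, boy:1, rice:1, yet:1
Hapax count = 15; type count = 17.
Ratio = 15 / 17 = 0.8824

0.8824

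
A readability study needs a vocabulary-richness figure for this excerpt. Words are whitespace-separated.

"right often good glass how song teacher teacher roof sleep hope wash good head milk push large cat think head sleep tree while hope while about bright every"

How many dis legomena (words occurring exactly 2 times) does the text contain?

Frequencies: good:2, teacher:2, sleep:2, hope:2, head:2, while:2, right:1, often:1, glass:1, how:1, song:1, roof:1, wash:1, milk:1, push:1, large:1, cat:1, think:1, tree:1, about:1, … (2 more, each freq 1)
Words with frequency 2: good, head, hope, sleep, teacher, while

6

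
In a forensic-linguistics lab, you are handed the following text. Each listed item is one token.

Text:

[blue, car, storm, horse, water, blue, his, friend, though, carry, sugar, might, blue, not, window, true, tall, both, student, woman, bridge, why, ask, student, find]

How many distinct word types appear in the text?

22

Distinct types: {ask, blue, both, bridge, car, carry, find, friend, his, horse, might, not, storm, student, sugar, tall, though, true, water, why, window, woman}
V = 22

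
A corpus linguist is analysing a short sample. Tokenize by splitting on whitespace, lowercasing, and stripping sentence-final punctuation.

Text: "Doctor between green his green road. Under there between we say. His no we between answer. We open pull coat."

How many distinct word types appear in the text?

14

Distinct types: {answer, between, coat, doctor, green, his, no, open, pull, road, say, there, under, we}
V = 14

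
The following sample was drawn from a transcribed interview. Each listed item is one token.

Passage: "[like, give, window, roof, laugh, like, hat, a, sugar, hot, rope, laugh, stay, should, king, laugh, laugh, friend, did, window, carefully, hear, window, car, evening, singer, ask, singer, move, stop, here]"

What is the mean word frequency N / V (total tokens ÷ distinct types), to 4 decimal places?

N = 31 tokens, V = 24 types.
Mean frequency = N / V = 31 / 24 = 1.2917

1.2917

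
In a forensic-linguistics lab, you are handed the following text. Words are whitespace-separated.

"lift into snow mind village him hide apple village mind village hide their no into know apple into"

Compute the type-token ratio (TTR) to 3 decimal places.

N = 18 tokens, V = 11 types.
TTR = V / N = 11 / 18 = 0.611

0.611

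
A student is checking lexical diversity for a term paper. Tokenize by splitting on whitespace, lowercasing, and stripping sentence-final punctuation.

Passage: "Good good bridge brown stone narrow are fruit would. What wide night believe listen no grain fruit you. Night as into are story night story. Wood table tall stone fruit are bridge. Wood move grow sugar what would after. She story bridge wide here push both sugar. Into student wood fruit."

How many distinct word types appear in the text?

Distinct types: {after, are, as, believe, both, bridge, brown, fruit, good, grain, grow, here, into, listen, move, narrow, night, no, push, she, stone, story, student, sugar, table, tall, what, wide, wood, would, you}
V = 31

31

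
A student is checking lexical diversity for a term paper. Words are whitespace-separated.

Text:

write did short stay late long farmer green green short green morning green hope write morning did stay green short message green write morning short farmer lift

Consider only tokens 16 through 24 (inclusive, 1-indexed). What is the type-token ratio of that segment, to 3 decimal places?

0.778

Segment tokens 16–24: morning, did, stay, green, short, message, green, write, morning
Segment N = 9, segment V = 7.
TTR = 7 / 9 = 0.778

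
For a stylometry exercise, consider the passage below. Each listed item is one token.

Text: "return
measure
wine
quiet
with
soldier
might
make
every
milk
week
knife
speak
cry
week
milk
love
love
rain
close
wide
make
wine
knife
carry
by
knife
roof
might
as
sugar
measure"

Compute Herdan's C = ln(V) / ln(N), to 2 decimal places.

N = 32, V = 23.
ln(V) = 3.135494, ln(N) = 3.465736
C = 3.135494 / 3.465736 = 0.90

0.90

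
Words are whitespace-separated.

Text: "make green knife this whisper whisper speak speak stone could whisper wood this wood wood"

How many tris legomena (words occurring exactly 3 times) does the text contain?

Frequencies: whisper:3, wood:3, this:2, speak:2, make:1, green:1, knife:1, stone:1, could:1
Words with frequency 3: whisper, wood

2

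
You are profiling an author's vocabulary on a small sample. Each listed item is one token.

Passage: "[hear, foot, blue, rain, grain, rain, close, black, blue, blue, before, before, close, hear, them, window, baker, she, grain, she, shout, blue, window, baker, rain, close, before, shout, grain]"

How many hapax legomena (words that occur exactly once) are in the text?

Frequencies: blue:4, rain:3, grain:3, close:3, before:3, hear:2, window:2, baker:2, she:2, shout:2, foot:1, black:1, them:1
Hapax (freq=1): black, foot, them

3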